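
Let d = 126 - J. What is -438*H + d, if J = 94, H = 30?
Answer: -13108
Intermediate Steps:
d = 32 (d = 126 - 1*94 = 126 - 94 = 32)
-438*H + d = -438*30 + 32 = -13140 + 32 = -13108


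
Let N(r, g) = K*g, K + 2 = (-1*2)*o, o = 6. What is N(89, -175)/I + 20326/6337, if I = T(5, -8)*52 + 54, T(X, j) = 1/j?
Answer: 6596454/120403 ≈ 54.786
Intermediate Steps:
K = -14 (K = -2 - 1*2*6 = -2 - 2*6 = -2 - 12 = -14)
N(r, g) = -14*g
I = 95/2 (I = 52/(-8) + 54 = -⅛*52 + 54 = -13/2 + 54 = 95/2 ≈ 47.500)
N(89, -175)/I + 20326/6337 = (-14*(-175))/(95/2) + 20326/6337 = 2450*(2/95) + 20326*(1/6337) = 980/19 + 20326/6337 = 6596454/120403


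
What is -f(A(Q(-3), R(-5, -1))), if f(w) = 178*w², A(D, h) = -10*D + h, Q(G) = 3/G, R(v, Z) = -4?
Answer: -6408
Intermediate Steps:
A(D, h) = h - 10*D
-f(A(Q(-3), R(-5, -1))) = -178*(-4 - 30/(-3))² = -178*(-4 - 30*(-1)/3)² = -178*(-4 - 10*(-1))² = -178*(-4 + 10)² = -178*6² = -178*36 = -1*6408 = -6408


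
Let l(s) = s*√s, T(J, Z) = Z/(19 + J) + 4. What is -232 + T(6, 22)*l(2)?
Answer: -232 + 244*√2/25 ≈ -218.20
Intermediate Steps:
T(J, Z) = 4 + Z/(19 + J) (T(J, Z) = Z/(19 + J) + 4 = 4 + Z/(19 + J))
l(s) = s^(3/2)
-232 + T(6, 22)*l(2) = -232 + ((76 + 22 + 4*6)/(19 + 6))*2^(3/2) = -232 + ((76 + 22 + 24)/25)*(2*√2) = -232 + ((1/25)*122)*(2*√2) = -232 + 122*(2*√2)/25 = -232 + 244*√2/25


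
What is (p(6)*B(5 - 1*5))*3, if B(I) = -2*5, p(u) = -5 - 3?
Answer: 240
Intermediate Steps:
p(u) = -8
B(I) = -10
(p(6)*B(5 - 1*5))*3 = -8*(-10)*3 = 80*3 = 240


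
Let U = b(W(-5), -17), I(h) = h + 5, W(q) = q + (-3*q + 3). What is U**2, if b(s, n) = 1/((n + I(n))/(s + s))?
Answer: 676/841 ≈ 0.80381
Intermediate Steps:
W(q) = 3 - 2*q (W(q) = q + (3 - 3*q) = 3 - 2*q)
I(h) = 5 + h
b(s, n) = 2*s/(5 + 2*n) (b(s, n) = 1/((n + (5 + n))/(s + s)) = 1/((5 + 2*n)/((2*s))) = 1/((5 + 2*n)*(1/(2*s))) = 1/((5 + 2*n)/(2*s)) = 2*s/(5 + 2*n))
U = -26/29 (U = 2*(3 - 2*(-5))/(5 + 2*(-17)) = 2*(3 + 10)/(5 - 34) = 2*13/(-29) = 2*13*(-1/29) = -26/29 ≈ -0.89655)
U**2 = (-26/29)**2 = 676/841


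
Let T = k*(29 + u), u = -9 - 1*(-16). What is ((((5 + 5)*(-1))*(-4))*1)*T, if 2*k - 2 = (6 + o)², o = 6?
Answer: 105120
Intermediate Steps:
u = 7 (u = -9 + 16 = 7)
k = 73 (k = 1 + (6 + 6)²/2 = 1 + (½)*12² = 1 + (½)*144 = 1 + 72 = 73)
T = 2628 (T = 73*(29 + 7) = 73*36 = 2628)
((((5 + 5)*(-1))*(-4))*1)*T = ((((5 + 5)*(-1))*(-4))*1)*2628 = (((10*(-1))*(-4))*1)*2628 = (-10*(-4)*1)*2628 = (40*1)*2628 = 40*2628 = 105120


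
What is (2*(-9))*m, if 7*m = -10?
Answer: 180/7 ≈ 25.714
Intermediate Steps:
m = -10/7 (m = (⅐)*(-10) = -10/7 ≈ -1.4286)
(2*(-9))*m = (2*(-9))*(-10/7) = -18*(-10/7) = 180/7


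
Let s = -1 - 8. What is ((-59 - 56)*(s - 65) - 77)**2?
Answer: 71115489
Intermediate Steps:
s = -9
((-59 - 56)*(s - 65) - 77)**2 = ((-59 - 56)*(-9 - 65) - 77)**2 = (-115*(-74) - 77)**2 = (8510 - 77)**2 = 8433**2 = 71115489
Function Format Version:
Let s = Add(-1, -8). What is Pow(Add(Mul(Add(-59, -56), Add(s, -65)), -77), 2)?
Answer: 71115489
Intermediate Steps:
s = -9
Pow(Add(Mul(Add(-59, -56), Add(s, -65)), -77), 2) = Pow(Add(Mul(Add(-59, -56), Add(-9, -65)), -77), 2) = Pow(Add(Mul(-115, -74), -77), 2) = Pow(Add(8510, -77), 2) = Pow(8433, 2) = 71115489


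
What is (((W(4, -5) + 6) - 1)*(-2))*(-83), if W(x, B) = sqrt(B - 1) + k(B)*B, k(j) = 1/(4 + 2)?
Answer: 2075/3 + 166*I*sqrt(6) ≈ 691.67 + 406.62*I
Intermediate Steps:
k(j) = 1/6
W(x, B) = sqrt(-1 + B) + B/6 (W(x, B) = sqrt(B - 1) + B/6 = sqrt(-1 + B) + B/6)
(((W(4, -5) + 6) - 1)*(-2))*(-83) = ((((sqrt(-1 - 5) + (1/6)*(-5)) + 6) - 1)*(-2))*(-83) = ((((sqrt(-6) - 5/6) + 6) - 1)*(-2))*(-83) = ((((I*sqrt(6) - 5/6) + 6) - 1)*(-2))*(-83) = ((((-5/6 + I*sqrt(6)) + 6) - 1)*(-2))*(-83) = (((31/6 + I*sqrt(6)) - 1)*(-2))*(-83) = ((25/6 + I*sqrt(6))*(-2))*(-83) = (-25/3 - 2*I*sqrt(6))*(-83) = 2075/3 + 166*I*sqrt(6)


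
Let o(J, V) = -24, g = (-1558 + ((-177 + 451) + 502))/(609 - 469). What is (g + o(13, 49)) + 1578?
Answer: 108389/70 ≈ 1548.4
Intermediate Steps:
g = -391/70 (g = (-1558 + (274 + 502))/140 = (-1558 + 776)*(1/140) = -782*1/140 = -391/70 ≈ -5.5857)
(g + o(13, 49)) + 1578 = (-391/70 - 24) + 1578 = -2071/70 + 1578 = 108389/70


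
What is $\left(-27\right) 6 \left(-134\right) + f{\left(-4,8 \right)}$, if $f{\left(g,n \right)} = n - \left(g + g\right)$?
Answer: $21724$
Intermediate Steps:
$f{\left(g,n \right)} = n - 2 g$
$\left(-27\right) 6 \left(-134\right) + f{\left(-4,8 \right)} = \left(-27\right) 6 \left(-134\right) + \left(8 - -8\right) = \left(-162\right) \left(-134\right) + \left(8 + 8\right) = 21708 + 16 = 21724$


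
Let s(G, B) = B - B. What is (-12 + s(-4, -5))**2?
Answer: 144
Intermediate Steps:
s(G, B) = 0
(-12 + s(-4, -5))**2 = (-12 + 0)**2 = (-12)**2 = 144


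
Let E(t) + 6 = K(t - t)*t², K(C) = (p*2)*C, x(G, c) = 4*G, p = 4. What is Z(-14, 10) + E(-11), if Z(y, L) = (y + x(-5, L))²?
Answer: 1150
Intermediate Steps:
Z(y, L) = (-20 + y)² (Z(y, L) = (y + 4*(-5))² = (y - 20)² = (-20 + y)²)
K(C) = 8*C (K(C) = (4*2)*C = 8*C)
E(t) = -6 (E(t) = -6 + (8*(t - t))*t² = -6 + (8*0)*t² = -6 + 0*t² = -6 + 0 = -6)
Z(-14, 10) + E(-11) = (-20 - 14)² - 6 = (-34)² - 6 = 1156 - 6 = 1150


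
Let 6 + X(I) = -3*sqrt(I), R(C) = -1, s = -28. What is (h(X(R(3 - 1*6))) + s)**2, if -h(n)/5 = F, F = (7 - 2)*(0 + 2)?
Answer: 6084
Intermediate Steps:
X(I) = -6 - 3*sqrt(I)
F = 10 (F = 5*2 = 10)
h(n) = -50 (h(n) = -5*10 = -50)
(h(X(R(3 - 1*6))) + s)**2 = (-50 - 28)**2 = (-78)**2 = 6084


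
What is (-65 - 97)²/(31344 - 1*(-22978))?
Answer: 13122/27161 ≈ 0.48312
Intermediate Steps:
(-65 - 97)²/(31344 - 1*(-22978)) = (-162)²/(31344 + 22978) = 26244/54322 = 26244*(1/54322) = 13122/27161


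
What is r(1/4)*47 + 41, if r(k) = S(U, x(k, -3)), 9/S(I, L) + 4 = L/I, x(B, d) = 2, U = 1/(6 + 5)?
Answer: 129/2 ≈ 64.500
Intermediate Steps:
U = 1/11 ≈ 0.090909
S(I, L) = 9/(-4 + L/I)
r(k) = 1/2 (r(k) = -9*1/11/(-1*2 + 4*(1/11)) = -9*1/11/(-2 + 4/11) = -9*1/11/(-18/11) = -9*1/11*(-11/18) = 1/2)
r(1/4)*47 + 41 = (1/2)*47 + 41 = 47/2 + 41 = 129/2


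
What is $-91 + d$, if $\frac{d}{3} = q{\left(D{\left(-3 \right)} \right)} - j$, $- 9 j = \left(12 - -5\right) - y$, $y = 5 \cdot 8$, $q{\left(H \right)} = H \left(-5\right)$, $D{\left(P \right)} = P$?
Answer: $- \frac{161}{3} \approx -53.667$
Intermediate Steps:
$q{\left(H \right)} = - 5 H$
$y = 40$
$j = \frac{23}{9}$ ($j = - \frac{\left(12 - -5\right) - 40}{9} = - \frac{\left(12 + 5\right) - 40}{9} = - \frac{17 - 40}{9} = \left(- \frac{1}{9}\right) \left(-23\right) = \frac{23}{9} \approx 2.5556$)
$d = \frac{112}{3}$ ($d = 3 \left(\left(-5\right) \left(-3\right) - \frac{23}{9}\right) = 3 \left(15 - \frac{23}{9}\right) = 3 \cdot \frac{112}{9} = \frac{112}{3} \approx 37.333$)
$-91 + d = -91 + \frac{112}{3} = - \frac{161}{3}$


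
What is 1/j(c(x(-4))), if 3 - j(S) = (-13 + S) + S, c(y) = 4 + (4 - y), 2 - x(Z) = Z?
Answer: 1/12 ≈ 0.083333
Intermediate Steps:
x(Z) = 2 - Z
c(y) = 8 - y
j(S) = 16 - 2*S (j(S) = 3 - ((-13 + S) + S) = 3 - (-13 + 2*S) = 3 + (13 - 2*S) = 16 - 2*S)
1/j(c(x(-4))) = 1/(16 - 2*(8 - (2 - 1*(-4)))) = 1/(16 - 2*(8 - (2 + 4))) = 1/(16 - 2*(8 - 1*6)) = 1/(16 - 2*(8 - 6)) = 1/(16 - 2*2) = 1/(16 - 4) = 1/12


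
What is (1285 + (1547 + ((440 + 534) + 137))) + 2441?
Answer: 6384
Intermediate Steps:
(1285 + (1547 + ((440 + 534) + 137))) + 2441 = (1285 + (1547 + (974 + 137))) + 2441 = (1285 + (1547 + 1111)) + 2441 = (1285 + 2658) + 2441 = 3943 + 2441 = 6384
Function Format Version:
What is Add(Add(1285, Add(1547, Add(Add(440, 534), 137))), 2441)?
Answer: 6384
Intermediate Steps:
Add(Add(1285, Add(1547, Add(Add(440, 534), 137))), 2441) = Add(Add(1285, Add(1547, Add(974, 137))), 2441) = Add(Add(1285, Add(1547, 1111)), 2441) = Add(Add(1285, 2658), 2441) = Add(3943, 2441) = 6384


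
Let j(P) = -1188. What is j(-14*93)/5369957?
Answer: -1188/5369957 ≈ -0.00022123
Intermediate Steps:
j(-14*93)/5369957 = -1188/5369957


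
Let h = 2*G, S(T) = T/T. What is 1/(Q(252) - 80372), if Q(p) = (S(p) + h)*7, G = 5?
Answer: -1/80295 ≈ -1.2454e-5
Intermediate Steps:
S(T) = 1
h = 10 (h = 2*5 = 10)
Q(p) = 77 (Q(p) = (1 + 10)*7 = 11*7 = 77)
1/(Q(252) - 80372) = 1/(77 - 80372) = 1/(-80295) = -1/80295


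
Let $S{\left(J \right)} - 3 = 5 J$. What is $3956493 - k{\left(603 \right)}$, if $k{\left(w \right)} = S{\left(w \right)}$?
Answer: $3953475$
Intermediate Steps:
$S{\left(J \right)} = 3 + 5 J$
$k{\left(w \right)} = 3 + 5 w$
$3956493 - k{\left(603 \right)} = 3956493 - \left(3 + 5 \cdot 603\right) = 3956493 - \left(3 + 3015\right) = 3956493 - 3018 = 3953475$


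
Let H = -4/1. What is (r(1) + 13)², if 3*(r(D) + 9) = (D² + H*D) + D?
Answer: 100/9 ≈ 11.111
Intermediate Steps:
H = -4 (H = -4*1 = -4)
r(D) = -9 - D + D²/3 (r(D) = -9 + ((D² - 4*D) + D)/3 = -9 + (D² - 3*D)/3 = -9 + (-D + D²/3) = -9 - D + D²/3)
(r(1) + 13)² = ((-9 - 1*1 + (⅓)*1²) + 13)² = ((-9 - 1 + (⅓)*1) + 13)² = ((-9 - 1 + ⅓) + 13)² = (-29/3 + 13)² = (10/3)² = 100/9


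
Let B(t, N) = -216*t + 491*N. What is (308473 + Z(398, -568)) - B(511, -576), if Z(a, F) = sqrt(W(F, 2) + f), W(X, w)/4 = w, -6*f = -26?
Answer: 701665 + sqrt(111)/3 ≈ 7.0167e+5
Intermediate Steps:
f = 13/3 (f = -1/6*(-26) = 13/3 ≈ 4.3333)
W(X, w) = 4*w
Z(a, F) = sqrt(111)/3 (Z(a, F) = sqrt(4*2 + 13/3) = sqrt(8 + 13/3) = sqrt(37/3) = sqrt(111)/3)
(308473 + Z(398, -568)) - B(511, -576) = (308473 + sqrt(111)/3) - (-216*511 + 491*(-576)) = (308473 + sqrt(111)/3) - (-110376 - 282816) = (308473 + sqrt(111)/3) - 1*(-393192) = (308473 + sqrt(111)/3) + 393192 = 701665 + sqrt(111)/3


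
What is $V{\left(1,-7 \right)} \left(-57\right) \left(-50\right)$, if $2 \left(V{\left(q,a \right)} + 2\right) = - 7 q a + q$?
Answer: $65550$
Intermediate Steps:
$V{\left(q,a \right)} = -2 + \frac{q}{2} - \frac{7 a q}{2}$ ($V{\left(q,a \right)} = -2 + \frac{- 7 q a + q}{2} = -2 + \frac{- 7 a q + q}{2} = -2 + \frac{q - 7 a q}{2} = -2 - \left(- \frac{q}{2} + \frac{7 a q}{2}\right) = -2 + \frac{q}{2} - \frac{7 a q}{2}$)
$V{\left(1,-7 \right)} \left(-57\right) \left(-50\right) = \left(-2 + \frac{1}{2} \cdot 1 - \left(- \frac{49}{2}\right) 1\right) \left(-57\right) \left(-50\right) = \left(-2 + \frac{1}{2} + \frac{49}{2}\right) \left(-57\right) \left(-50\right) = 23 \left(-57\right) \left(-50\right) = \left(-1311\right) \left(-50\right) = 65550$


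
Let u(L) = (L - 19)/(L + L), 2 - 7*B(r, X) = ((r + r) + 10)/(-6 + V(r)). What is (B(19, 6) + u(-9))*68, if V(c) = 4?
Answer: 22576/63 ≈ 358.35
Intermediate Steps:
B(r, X) = 1 + r/7 (B(r, X) = 2/7 - ((r + r) + 10)/(7*(-6 + 4)) = 2/7 - (2*r + 10)/(7*(-2)) = 2/7 - (10 + 2*r)*(-1)/(7*2) = 2/7 - (-5 - r)/7 = 2/7 + (5/7 + r/7) = 1 + r/7)
u(L) = (-19 + L)/(2*L) (u(L) = (-19 + L)/((2*L)) = (-19 + L)*(1/(2*L)) = (-19 + L)/(2*L))
(B(19, 6) + u(-9))*68 = ((1 + (⅐)*19) + (½)*(-19 - 9)/(-9))*68 = ((1 + 19/7) + (½)*(-⅑)*(-28))*68 = (26/7 + 14/9)*68 = (332/63)*68 = 22576/63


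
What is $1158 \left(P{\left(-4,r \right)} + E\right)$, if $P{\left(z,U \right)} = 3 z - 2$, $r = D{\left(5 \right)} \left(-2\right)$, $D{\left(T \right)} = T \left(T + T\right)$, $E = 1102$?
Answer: $1259904$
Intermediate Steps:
$D{\left(T \right)} = 2 T^{2}$ ($D{\left(T \right)} = T 2 T = 2 T^{2}$)
$r = -100$ ($r = 2 \cdot 5^{2} \left(-2\right) = 2 \cdot 25 \left(-2\right) = 50 \left(-2\right) = -100$)
$P{\left(z,U \right)} = -2 + 3 z$
$1158 \left(P{\left(-4,r \right)} + E\right) = 1158 \left(\left(-2 + 3 \left(-4\right)\right) + 1102\right) = 1158 \left(\left(-2 - 12\right) + 1102\right) = 1158 \left(-14 + 1102\right) = 1158 \cdot 1088 = 1259904$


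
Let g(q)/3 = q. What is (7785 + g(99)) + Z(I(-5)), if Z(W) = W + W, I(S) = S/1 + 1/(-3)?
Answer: 24214/3 ≈ 8071.3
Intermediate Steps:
I(S) = -⅓ + S (I(S) = S*1 + 1*(-⅓) = S - ⅓ = -⅓ + S)
g(q) = 3*q
Z(W) = 2*W
(7785 + g(99)) + Z(I(-5)) = (7785 + 3*99) + 2*(-⅓ - 5) = (7785 + 297) + 2*(-16/3) = 8082 - 32/3 = 24214/3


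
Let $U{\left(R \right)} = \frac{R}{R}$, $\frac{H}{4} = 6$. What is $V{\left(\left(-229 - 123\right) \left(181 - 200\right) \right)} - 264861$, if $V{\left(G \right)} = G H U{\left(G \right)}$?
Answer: $-104349$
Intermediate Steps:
$H = 24$ ($H = 4 \cdot 6 = 24$)
$U{\left(R \right)} = 1$
$V{\left(G \right)} = 24 G$ ($V{\left(G \right)} = G 24 \cdot 1 = 24 G 1 = 24 G$)
$V{\left(\left(-229 - 123\right) \left(181 - 200\right) \right)} - 264861 = 24 \left(-229 - 123\right) \left(181 - 200\right) - 264861 = 24 \left(\left(-352\right) \left(-19\right)\right) - 264861 = 24 \cdot 6688 - 264861 = 160512 - 264861 = -104349$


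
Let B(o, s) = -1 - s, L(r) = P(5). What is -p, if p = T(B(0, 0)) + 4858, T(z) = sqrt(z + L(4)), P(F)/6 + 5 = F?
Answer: -4858 - I ≈ -4858.0 - 1.0*I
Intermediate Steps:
P(F) = -30 + 6*F
L(r) = 0 (L(r) = -30 + 6*5 = -30 + 30 = 0)
T(z) = sqrt(z) (T(z) = sqrt(z + 0) = sqrt(z))
p = 4858 + I (p = sqrt(-1 - 1*0) + 4858 = sqrt(-1 + 0) + 4858 = sqrt(-1) + 4858 = I + 4858 = 4858 + I ≈ 4858.0 + 1.0*I)
-p = -(4858 + I) = -4858 - I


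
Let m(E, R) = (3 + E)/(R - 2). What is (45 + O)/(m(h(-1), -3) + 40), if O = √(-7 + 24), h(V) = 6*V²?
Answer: 225/191 + 5*√17/191 ≈ 1.2859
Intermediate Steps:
m(E, R) = (3 + E)/(-2 + R)
O = √17 ≈ 4.1231
(45 + O)/(m(h(-1), -3) + 40) = (45 + √17)/((3 + 6*(-1)²)/(-2 - 3) + 40) = (45 + √17)/((3 + 6*1)/(-5) + 40) = (45 + √17)/(-(3 + 6)/5 + 40) = (45 + √17)/(-⅕*9 + 40) = (45 + √17)/(-9/5 + 40) = (45 + √17)/(191/5) = 5*(45 + √17)/191 = 225/191 + 5*√17/191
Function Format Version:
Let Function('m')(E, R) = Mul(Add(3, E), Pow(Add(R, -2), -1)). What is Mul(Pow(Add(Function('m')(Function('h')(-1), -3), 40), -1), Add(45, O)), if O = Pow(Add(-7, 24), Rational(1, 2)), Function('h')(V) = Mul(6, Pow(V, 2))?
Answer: Add(Rational(225, 191), Mul(Rational(5, 191), Pow(17, Rational(1, 2)))) ≈ 1.2859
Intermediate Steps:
Function('m')(E, R) = Mul(Pow(Add(-2, R), -1), Add(3, E)) (Function('m')(E, R) = Mul(Add(3, E), Pow(Add(-2, R), -1)) = Mul(Pow(Add(-2, R), -1), Add(3, E)))
O = Pow(17, Rational(1, 2)) ≈ 4.1231
Mul(Pow(Add(Function('m')(Function('h')(-1), -3), 40), -1), Add(45, O)) = Mul(Pow(Add(Mul(Pow(Add(-2, -3), -1), Add(3, Mul(6, Pow(-1, 2)))), 40), -1), Add(45, Pow(17, Rational(1, 2)))) = Mul(Pow(Add(Mul(Pow(-5, -1), Add(3, Mul(6, 1))), 40), -1), Add(45, Pow(17, Rational(1, 2)))) = Mul(Pow(Add(Mul(Rational(-1, 5), Add(3, 6)), 40), -1), Add(45, Pow(17, Rational(1, 2)))) = Mul(Pow(Add(Mul(Rational(-1, 5), 9), 40), -1), Add(45, Pow(17, Rational(1, 2)))) = Mul(Pow(Add(Rational(-9, 5), 40), -1), Add(45, Pow(17, Rational(1, 2)))) = Mul(Pow(Rational(191, 5), -1), Add(45, Pow(17, Rational(1, 2)))) = Mul(Rational(5, 191), Add(45, Pow(17, Rational(1, 2)))) = Add(Rational(225, 191), Mul(Rational(5, 191), Pow(17, Rational(1, 2))))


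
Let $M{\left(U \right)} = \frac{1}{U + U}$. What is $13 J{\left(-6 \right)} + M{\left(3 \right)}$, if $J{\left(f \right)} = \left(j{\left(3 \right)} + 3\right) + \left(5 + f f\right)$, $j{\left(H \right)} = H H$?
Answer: $\frac{4135}{6} \approx 689.17$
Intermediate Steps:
$M{\left(U \right)} = \frac{1}{2 U}$
$j{\left(H \right)} = H^{2}$
$J{\left(f \right)} = 17 + f^{2}$ ($J{\left(f \right)} = \left(3^{2} + 3\right) + \left(5 + f f\right) = \left(9 + 3\right) + \left(5 + f^{2}\right) = 12 + \left(5 + f^{2}\right) = 17 + f^{2}$)
$13 J{\left(-6 \right)} + M{\left(3 \right)} = 13 \left(17 + \left(-6\right)^{2}\right) + \frac{1}{2 \cdot 3} = 13 \left(17 + 36\right) + \frac{1}{2} \cdot \frac{1}{3} = 13 \cdot 53 + \frac{1}{6} = 689 + \frac{1}{6} = \frac{4135}{6}$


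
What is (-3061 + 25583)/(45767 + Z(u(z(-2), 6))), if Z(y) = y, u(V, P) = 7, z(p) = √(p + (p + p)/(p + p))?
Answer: 11261/22887 ≈ 0.49203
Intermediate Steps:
z(p) = √(1 + p) (z(p) = √(p + (2*p)/((2*p))) = √(p + (2*p)*(1/(2*p))) = √(p + 1) = √(1 + p))
(-3061 + 25583)/(45767 + Z(u(z(-2), 6))) = (-3061 + 25583)/(45767 + 7) = 22522/45774 = 22522*(1/45774) = 11261/22887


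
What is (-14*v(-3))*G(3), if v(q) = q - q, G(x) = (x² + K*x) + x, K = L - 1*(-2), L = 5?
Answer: 0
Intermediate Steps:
K = 7 (K = 5 - 1*(-2) = 5 + 2 = 7)
G(x) = x² + 8*x (G(x) = (x² + 7*x) + x = x² + 8*x)
v(q) = 0
(-14*v(-3))*G(3) = (-14*0)*(3*(8 + 3)) = 0*(3*11) = 0*33 = 0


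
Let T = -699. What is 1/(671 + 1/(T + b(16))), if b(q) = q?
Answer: 683/458292 ≈ 0.0014903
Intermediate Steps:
1/(671 + 1/(T + b(16))) = 1/(671 + 1/(-699 + 16)) = 1/(671 + 1/(-683)) = 1/(671 - 1/683) = 1/(458292/683) = 683/458292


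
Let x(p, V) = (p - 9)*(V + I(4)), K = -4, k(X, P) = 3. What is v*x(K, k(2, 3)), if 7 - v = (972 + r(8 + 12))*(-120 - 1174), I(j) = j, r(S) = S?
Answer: -116812605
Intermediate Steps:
x(p, V) = (-9 + p)*(4 + V) (x(p, V) = (p - 9)*(V + 4) = (-9 + p)*(4 + V))
v = 1283655 (v = 7 - (972 + (8 + 12))*(-120 - 1174) = 7 - (972 + 20)*(-1294) = 7 - 992*(-1294) = 7 - 1*(-1283648) = 7 + 1283648 = 1283655)
v*x(K, k(2, 3)) = 1283655*(-36 - 9*3 + 4*(-4) + 3*(-4)) = 1283655*(-36 - 27 - 16 - 12) = 1283655*(-91) = -116812605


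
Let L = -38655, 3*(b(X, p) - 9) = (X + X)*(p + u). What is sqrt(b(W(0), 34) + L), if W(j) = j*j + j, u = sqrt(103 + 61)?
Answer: 3*I*sqrt(4294) ≈ 196.59*I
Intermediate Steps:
u = 2*sqrt(41) (u = sqrt(164) = 2*sqrt(41) ≈ 12.806)
W(j) = j + j**2 (W(j) = j**2 + j = j + j**2)
b(X, p) = 9 + 2*X*(p + 2*sqrt(41))/3 (b(X, p) = 9 + ((X + X)*(p + 2*sqrt(41)))/3 = 9 + ((2*X)*(p + 2*sqrt(41)))/3 = 9 + (2*X*(p + 2*sqrt(41)))/3 = 9 + 2*X*(p + 2*sqrt(41))/3)
sqrt(b(W(0), 34) + L) = sqrt((9 + (2/3)*(0*(1 + 0))*34 + 4*(0*(1 + 0))*sqrt(41)/3) - 38655) = sqrt((9 + (2/3)*(0*1)*34 + 4*(0*1)*sqrt(41)/3) - 38655) = sqrt((9 + (2/3)*0*34 + (4/3)*0*sqrt(41)) - 38655) = sqrt((9 + 0 + 0) - 38655) = sqrt(9 - 38655) = sqrt(-38646) = 3*I*sqrt(4294)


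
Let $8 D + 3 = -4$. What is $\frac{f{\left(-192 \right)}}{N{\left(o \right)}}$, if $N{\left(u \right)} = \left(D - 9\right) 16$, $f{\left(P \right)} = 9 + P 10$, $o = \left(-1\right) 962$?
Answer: $\frac{1911}{158} \approx 12.095$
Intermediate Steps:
$o = -962$
$D = - \frac{7}{8}$ ($D = - \frac{3}{8} + \frac{1}{8} \left(-4\right) = - \frac{3}{8} - \frac{1}{2} = - \frac{7}{8} \approx -0.875$)
$f{\left(P \right)} = 9 + 10 P$
$N{\left(u \right)} = -158$ ($N{\left(u \right)} = \left(- \frac{7}{8} - 9\right) 16 = \left(- \frac{79}{8}\right) 16 = -158$)
$\frac{f{\left(-192 \right)}}{N{\left(o \right)}} = \frac{9 + 10 \left(-192\right)}{-158} = \left(9 - 1920\right) \left(- \frac{1}{158}\right) = \left(-1911\right) \left(- \frac{1}{158}\right) = \frac{1911}{158}$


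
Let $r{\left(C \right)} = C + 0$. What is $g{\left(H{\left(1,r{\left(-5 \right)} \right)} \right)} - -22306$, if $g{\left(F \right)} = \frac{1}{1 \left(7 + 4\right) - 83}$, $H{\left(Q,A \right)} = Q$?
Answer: $\frac{1606031}{72} \approx 22306.0$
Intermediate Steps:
$r{\left(C \right)} = C$
$g{\left(F \right)} = - \frac{1}{72}$ ($g{\left(F \right)} = \frac{1}{1 \cdot 11 - 83} = \frac{1}{11 - 83} = \frac{1}{-72} = - \frac{1}{72}$)
$g{\left(H{\left(1,r{\left(-5 \right)} \right)} \right)} - -22306 = - \frac{1}{72} - -22306 = - \frac{1}{72} + 22306 = \frac{1606031}{72}$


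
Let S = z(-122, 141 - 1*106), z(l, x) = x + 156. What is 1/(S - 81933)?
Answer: -1/81742 ≈ -1.2234e-5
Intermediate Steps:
z(l, x) = 156 + x
S = 191 (S = 156 + (141 - 1*106) = 156 + (141 - 106) = 156 + 35 = 191)
1/(S - 81933) = 1/(191 - 81933) = 1/(-81742) = -1/81742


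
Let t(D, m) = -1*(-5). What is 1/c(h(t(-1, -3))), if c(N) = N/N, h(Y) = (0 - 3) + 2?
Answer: 1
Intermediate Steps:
t(D, m) = 5
h(Y) = -1 (h(Y) = -3 + 2 = -1)
c(N) = 1
1/c(h(t(-1, -3))) = 1/1 = 1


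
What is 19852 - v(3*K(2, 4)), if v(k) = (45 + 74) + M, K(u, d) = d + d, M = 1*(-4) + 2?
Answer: 19735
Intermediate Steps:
M = -2 (M = -4 + 2 = -2)
K(u, d) = 2*d
v(k) = 117 (v(k) = (45 + 74) - 2 = 119 - 2 = 117)
19852 - v(3*K(2, 4)) = 19852 - 1*117 = 19852 - 117 = 19735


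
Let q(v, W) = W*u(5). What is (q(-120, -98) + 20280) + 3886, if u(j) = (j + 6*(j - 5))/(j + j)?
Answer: 24117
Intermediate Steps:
u(j) = (-30 + 7*j)/(2*j) (u(j) = (j + 6*(-5 + j))/((2*j)) = (j + (-30 + 6*j))*(1/(2*j)) = (-30 + 7*j)*(1/(2*j)) = (-30 + 7*j)/(2*j))
q(v, W) = W/2 (q(v, W) = W*(7/2 - 15/5) = W*(7/2 - 15*1/5) = W*(7/2 - 3) = W*(1/2) = W/2)
(q(-120, -98) + 20280) + 3886 = ((1/2)*(-98) + 20280) + 3886 = (-49 + 20280) + 3886 = 20231 + 3886 = 24117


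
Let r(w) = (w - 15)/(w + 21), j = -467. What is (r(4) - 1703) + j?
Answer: -54261/25 ≈ -2170.4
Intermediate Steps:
r(w) = (-15 + w)/(21 + w)
(r(4) - 1703) + j = ((-15 + 4)/(21 + 4) - 1703) - 467 = (-11/25 - 1703) - 467 = -42586/25 - 467 = -54261/25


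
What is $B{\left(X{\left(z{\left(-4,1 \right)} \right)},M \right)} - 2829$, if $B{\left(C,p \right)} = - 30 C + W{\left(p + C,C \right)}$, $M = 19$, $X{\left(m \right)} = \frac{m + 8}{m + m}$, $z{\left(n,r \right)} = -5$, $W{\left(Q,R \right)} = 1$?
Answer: $-2819$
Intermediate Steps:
$X{\left(m \right)} = \frac{8 + m}{2 m}$
$B{\left(C,p \right)} = 1 - 30 C$ ($B{\left(C,p \right)} = - 30 C + 1 = 1 - 30 C$)
$B{\left(X{\left(z{\left(-4,1 \right)} \right)},M \right)} - 2829 = \left(1 - 30 \frac{8 - 5}{2 \left(-5\right)}\right) - 2829 = \left(1 - 30 \cdot \frac{1}{2} \left(- \frac{1}{5}\right) 3\right) - 2829 = \left(1 - -9\right) - 2829 = \left(1 + 9\right) - 2829 = 10 - 2829 = -2819$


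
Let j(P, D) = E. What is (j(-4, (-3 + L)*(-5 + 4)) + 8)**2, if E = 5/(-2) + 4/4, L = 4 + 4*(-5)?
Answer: 169/4 ≈ 42.250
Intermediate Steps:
L = -16 (L = 4 - 20 = -16)
E = -3/2 (E = 5*(-1/2) + 4*(1/4) = -5/2 + 1 = -3/2 ≈ -1.5000)
j(P, D) = -3/2
(j(-4, (-3 + L)*(-5 + 4)) + 8)**2 = (-3/2 + 8)**2 = (13/2)**2 = 169/4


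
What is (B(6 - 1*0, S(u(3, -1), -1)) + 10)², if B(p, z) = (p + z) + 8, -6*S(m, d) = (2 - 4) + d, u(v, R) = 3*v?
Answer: 2401/4 ≈ 600.25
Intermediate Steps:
S(m, d) = ⅓ - d/6 (S(m, d) = -((2 - 4) + d)/6 = -(-2 + d)/6 = ⅓ - d/6)
B(p, z) = 8 + p + z
(B(6 - 1*0, S(u(3, -1), -1)) + 10)² = ((8 + (6 - 1*0) + (⅓ - ⅙*(-1))) + 10)² = ((8 + (6 + 0) + (⅓ + ⅙)) + 10)² = ((8 + 6 + ½) + 10)² = (29/2 + 10)² = (49/2)² = 2401/4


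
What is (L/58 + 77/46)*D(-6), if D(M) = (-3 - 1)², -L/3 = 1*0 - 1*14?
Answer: 25592/667 ≈ 38.369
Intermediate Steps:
L = 42 (L = -3*(1*0 - 1*14) = -3*(0 - 14) = -3*(-14) = 42)
D(M) = 16 (D(M) = (-4)² = 16)
(L/58 + 77/46)*D(-6) = (42/58 + 77/46)*16 = (42*(1/58) + 77*(1/46))*16 = (21/29 + 77/46)*16 = (3199/1334)*16 = 25592/667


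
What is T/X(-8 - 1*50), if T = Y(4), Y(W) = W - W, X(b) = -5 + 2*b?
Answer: 0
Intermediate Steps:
Y(W) = 0
T = 0
T/X(-8 - 1*50) = 0/(-5 + 2*(-8 - 1*50)) = 0/(-5 + 2*(-8 - 50)) = 0/(-5 + 2*(-58)) = 0/(-5 - 116) = 0/(-121) = 0*(-1/121) = 0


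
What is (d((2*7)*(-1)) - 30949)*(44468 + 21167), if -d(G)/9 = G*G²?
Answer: -410415655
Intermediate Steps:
d(G) = -9*G³ (d(G) = -9*G*G² = -9*G³)
(d((2*7)*(-1)) - 30949)*(44468 + 21167) = (-9*((2*7)*(-1))³ - 30949)*(44468 + 21167) = (-9*(14*(-1))³ - 30949)*65635 = (-9*(-14)³ - 30949)*65635 = (-9*(-2744) - 30949)*65635 = (24696 - 30949)*65635 = -6253*65635 = -410415655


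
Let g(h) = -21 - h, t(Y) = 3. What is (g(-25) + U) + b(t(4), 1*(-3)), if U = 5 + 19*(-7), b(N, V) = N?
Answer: -121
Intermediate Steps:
U = -128 (U = 5 - 133 = -128)
(g(-25) + U) + b(t(4), 1*(-3)) = ((-21 - 1*(-25)) - 128) + 3 = ((-21 + 25) - 128) + 3 = (4 - 128) + 3 = -124 + 3 = -121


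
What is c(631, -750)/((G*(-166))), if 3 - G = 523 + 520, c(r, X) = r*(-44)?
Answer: -6941/43160 ≈ -0.16082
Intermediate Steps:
c(r, X) = -44*r
G = -1040 (G = 3 - (523 + 520) = 3 - 1*1043 = 3 - 1043 = -1040)
c(631, -750)/((G*(-166))) = (-44*631)/((-1040*(-166))) = -27764/172640 = -27764*1/172640 = -6941/43160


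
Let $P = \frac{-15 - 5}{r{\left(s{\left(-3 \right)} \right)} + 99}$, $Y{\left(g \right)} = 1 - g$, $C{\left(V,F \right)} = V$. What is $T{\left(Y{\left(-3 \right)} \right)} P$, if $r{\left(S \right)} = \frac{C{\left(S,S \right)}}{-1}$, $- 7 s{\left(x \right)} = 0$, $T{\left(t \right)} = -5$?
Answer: $\frac{100}{99} \approx 1.0101$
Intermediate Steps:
$s{\left(x \right)} = 0$ ($s{\left(x \right)} = \left(- \frac{1}{7}\right) 0 = 0$)
$r{\left(S \right)} = - S$ ($r{\left(S \right)} = \frac{S}{-1} = S \left(-1\right) = - S$)
$P = - \frac{20}{99}$ ($P = \frac{-15 - 5}{\left(-1\right) 0 + 99} = - \frac{20}{0 + 99} = - \frac{20}{99} \approx -0.20202$)
$T{\left(Y{\left(-3 \right)} \right)} P = \left(-5\right) \left(- \frac{20}{99}\right) = \frac{100}{99}$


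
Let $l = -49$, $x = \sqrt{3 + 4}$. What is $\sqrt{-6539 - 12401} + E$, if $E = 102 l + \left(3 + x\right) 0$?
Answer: $-4998 + 2 i \sqrt{4735} \approx -4998.0 + 137.62 i$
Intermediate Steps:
$x = \sqrt{7} \approx 2.6458$
$E = -4998$ ($E = 102 \left(-49\right) + \left(3 + \sqrt{7}\right) 0 = -4998 + 0 = -4998$)
$\sqrt{-6539 - 12401} + E = \sqrt{-6539 - 12401} - 4998 = \sqrt{-18940} - 4998 = 2 i \sqrt{4735} - 4998 = -4998 + 2 i \sqrt{4735}$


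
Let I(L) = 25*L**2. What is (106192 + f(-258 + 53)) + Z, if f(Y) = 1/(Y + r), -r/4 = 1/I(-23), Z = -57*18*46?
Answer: 159945753259/2711129 ≈ 58996.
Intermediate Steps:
Z = -47196 (Z = -1026*46 = -47196)
r = -4/13225 (r = -4/(25*(-23)**2) = -4/(25*529) = -4/13225 ≈ -0.00030246)
f(Y) = 1/(-4/13225 + Y) (f(Y) = 1/(Y - 4/13225) = 1/(-4/13225 + Y))
(106192 + f(-258 + 53)) + Z = (106192 + 13225/(-4 + 13225*(-258 + 53))) - 47196 = (106192 + 13225/(-4 + 13225*(-205))) - 47196 = (106192 + 13225/(-4 - 2711125)) - 47196 = (106192 + 13225/(-2711129)) - 47196 = (106192 + 13225*(-1/2711129)) - 47196 = (106192 - 13225/2711129) - 47196 = 287900197543/2711129 - 47196 = 159945753259/2711129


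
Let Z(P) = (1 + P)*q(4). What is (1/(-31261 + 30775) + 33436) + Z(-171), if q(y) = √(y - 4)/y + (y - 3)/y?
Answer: 8114620/243 ≈ 33394.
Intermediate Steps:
q(y) = √(-4 + y)/y + (-3 + y)/y
Z(P) = ¼ + P/4 (Z(P) = (1 + P)*((-3 + 4 + √(-4 + 4))/4) = (1 + P)*((-3 + 4 + √0)/4) = (1 + P)*((-3 + 4 + 0)/4) = (1 + P)*((¼)*1) = (1 + P)*(¼) = ¼ + P/4)
(1/(-31261 + 30775) + 33436) + Z(-171) = (1/(-31261 + 30775) + 33436) + (¼ + (¼)*(-171)) = (1/(-486) + 33436) + (¼ - 171/4) = (-1/486 + 33436) - 85/2 = 16249895/486 - 85/2 = 8114620/243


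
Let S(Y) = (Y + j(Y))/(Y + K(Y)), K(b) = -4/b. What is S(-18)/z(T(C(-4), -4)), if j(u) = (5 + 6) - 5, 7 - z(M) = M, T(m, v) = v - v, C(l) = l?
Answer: 27/280 ≈ 0.096429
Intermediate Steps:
T(m, v) = 0
z(M) = 7 - M
j(u) = 6 (j(u) = 11 - 5 = 6)
S(Y) = (6 + Y)/(Y - 4/Y) (S(Y) = (Y + 6)/(Y - 4/Y) = (6 + Y)/(Y - 4/Y))
S(-18)/z(T(C(-4), -4)) = (-18*(6 - 18)/(-4 + (-18)**2))/(7 - 1*0) = (-18*(-12)/(-4 + 324))/(7 + 0) = -18*(-12)/320/7 = -18*1/320*(-12)*(1/7) = (27/40)*(1/7) = 27/280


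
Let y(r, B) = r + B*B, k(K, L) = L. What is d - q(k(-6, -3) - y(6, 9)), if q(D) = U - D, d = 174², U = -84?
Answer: 30270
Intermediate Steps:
y(r, B) = r + B²
d = 30276
q(D) = -84 - D
d - q(k(-6, -3) - y(6, 9)) = 30276 - (-84 - (-3 - (6 + 9²))) = 30276 - (-84 - (-3 - (6 + 81))) = 30276 - (-84 - (-3 - 1*87)) = 30276 - (-84 - (-3 - 87)) = 30276 - (-84 - 1*(-90)) = 30276 - (-84 + 90) = 30276 - 1*6 = 30276 - 6 = 30270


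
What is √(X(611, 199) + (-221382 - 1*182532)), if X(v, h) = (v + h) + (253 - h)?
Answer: 5*I*√16122 ≈ 634.86*I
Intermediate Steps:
X(v, h) = 253 + v (X(v, h) = (h + v) + (253 - h) = 253 + v)
√(X(611, 199) + (-221382 - 1*182532)) = √((253 + 611) + (-221382 - 1*182532)) = √(864 + (-221382 - 182532)) = √(864 - 403914) = √(-403050) = 5*I*√16122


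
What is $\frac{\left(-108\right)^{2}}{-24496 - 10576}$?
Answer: $- \frac{729}{2192} \approx -0.33257$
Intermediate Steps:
$\frac{\left(-108\right)^{2}}{-24496 - 10576} = \frac{11664}{-24496 - 10576} = \frac{11664}{-35072} = 11664 \left(- \frac{1}{35072}\right) = - \frac{729}{2192}$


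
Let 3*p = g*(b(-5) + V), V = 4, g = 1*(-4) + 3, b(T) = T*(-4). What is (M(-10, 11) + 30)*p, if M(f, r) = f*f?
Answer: -1040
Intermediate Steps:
b(T) = -4*T
M(f, r) = f²
g = -1 (g = -4 + 3 = -1)
p = -8 (p = (-(-4*(-5) + 4))/3 = (-(20 + 4))/3 = (-1*24)/3 = (⅓)*(-24) = -8)
(M(-10, 11) + 30)*p = ((-10)² + 30)*(-8) = (100 + 30)*(-8) = 130*(-8) = -1040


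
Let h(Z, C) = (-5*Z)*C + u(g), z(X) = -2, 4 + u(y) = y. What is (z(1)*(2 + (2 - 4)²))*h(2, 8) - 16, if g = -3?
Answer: 1028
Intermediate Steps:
u(y) = -4 + y
h(Z, C) = -7 - 5*C*Z (h(Z, C) = (-5*Z)*C + (-4 - 3) = -5*C*Z - 7 = -7 - 5*C*Z)
(z(1)*(2 + (2 - 4)²))*h(2, 8) - 16 = (-2*(2 + (2 - 4)²))*(-7 - 5*8*2) - 16 = (-2*(2 + (-2)²))*(-7 - 80) - 16 = -2*(2 + 4)*(-87) - 16 = -2*6*(-87) - 16 = -12*(-87) - 16 = 1044 - 16 = 1028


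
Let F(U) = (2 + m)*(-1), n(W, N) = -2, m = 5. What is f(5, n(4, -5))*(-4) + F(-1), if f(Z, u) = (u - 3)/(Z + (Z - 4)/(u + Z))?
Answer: -13/4 ≈ -3.2500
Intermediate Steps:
f(Z, u) = (-3 + u)/(Z + (-4 + Z)/(Z + u))
F(U) = -7 (F(U) = (2 + 5)*(-1) = 7*(-1) = -7)
f(5, n(4, -5))*(-4) + F(-1) = (((-2)² - 3*5 - 3*(-2) + 5*(-2))/(-4 + 5 + 5² + 5*(-2)))*(-4) - 7 = ((4 - 15 + 6 - 10)/(-4 + 5 + 25 - 10))*(-4) - 7 = (-15/16)*(-4) - 7 = ((1/16)*(-15))*(-4) - 7 = -15/16*(-4) - 7 = 15/4 - 7 = -13/4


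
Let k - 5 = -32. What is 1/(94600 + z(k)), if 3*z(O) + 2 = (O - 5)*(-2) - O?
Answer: 3/283889 ≈ 1.0568e-5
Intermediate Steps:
k = -27 (k = 5 - 32 = -27)
z(O) = 8/3 - O (z(O) = -⅔ + ((O - 5)*(-2) - O)/3 = -⅔ + ((-5 + O)*(-2) - O)/3 = -⅔ + ((10 - 2*O) - O)/3 = -⅔ + (10 - 3*O)/3 = -⅔ + (10/3 - O) = 8/3 - O)
1/(94600 + z(k)) = 1/(94600 + (8/3 - 1*(-27))) = 1/(94600 + (8/3 + 27)) = 1/(94600 + 89/3) = 1/(283889/3) = 3/283889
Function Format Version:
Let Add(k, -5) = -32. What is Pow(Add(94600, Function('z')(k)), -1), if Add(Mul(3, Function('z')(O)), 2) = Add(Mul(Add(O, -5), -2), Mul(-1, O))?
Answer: Rational(3, 283889) ≈ 1.0568e-5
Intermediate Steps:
k = -27 (k = Add(5, -32) = -27)
Function('z')(O) = Add(Rational(8, 3), Mul(-1, O)) (Function('z')(O) = Add(Rational(-2, 3), Mul(Rational(1, 3), Add(Mul(Add(O, -5), -2), Mul(-1, O)))) = Add(Rational(-2, 3), Mul(Rational(1, 3), Add(Mul(Add(-5, O), -2), Mul(-1, O)))) = Add(Rational(-2, 3), Mul(Rational(1, 3), Add(Add(10, Mul(-2, O)), Mul(-1, O)))) = Add(Rational(-2, 3), Mul(Rational(1, 3), Add(10, Mul(-3, O)))) = Add(Rational(-2, 3), Add(Rational(10, 3), Mul(-1, O))) = Add(Rational(8, 3), Mul(-1, O)))
Pow(Add(94600, Function('z')(k)), -1) = Pow(Add(94600, Add(Rational(8, 3), Mul(-1, -27))), -1) = Pow(Add(94600, Add(Rational(8, 3), 27)), -1) = Pow(Add(94600, Rational(89, 3)), -1) = Pow(Rational(283889, 3), -1) = Rational(3, 283889)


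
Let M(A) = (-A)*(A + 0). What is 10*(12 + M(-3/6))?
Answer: 235/2 ≈ 117.50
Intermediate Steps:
M(A) = -A² (M(A) = (-A)*A = -A²)
10*(12 + M(-3/6)) = 10*(12 - (-3/6)²) = 10*(12 - (-3*⅙)²) = 10*(12 - (-½)²) = 10*(12 - 1*¼) = 10*(12 - ¼) = 10*(47/4) = 235/2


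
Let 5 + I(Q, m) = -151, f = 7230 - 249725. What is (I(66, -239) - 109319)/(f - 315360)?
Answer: 21895/111571 ≈ 0.19624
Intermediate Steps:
f = -242495
I(Q, m) = -156 (I(Q, m) = -5 - 151 = -156)
(I(66, -239) - 109319)/(f - 315360) = (-156 - 109319)/(-242495 - 315360) = -109475/(-557855) = -109475*(-1/557855) = 21895/111571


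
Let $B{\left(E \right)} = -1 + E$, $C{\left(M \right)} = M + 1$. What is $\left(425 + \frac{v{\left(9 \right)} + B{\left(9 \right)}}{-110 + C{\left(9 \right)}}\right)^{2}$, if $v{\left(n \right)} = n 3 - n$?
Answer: $\frac{451010169}{2500} \approx 1.804 \cdot 10^{5}$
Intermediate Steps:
$v{\left(n \right)} = 2 n$ ($v{\left(n \right)} = 3 n - n = 2 n$)
$C{\left(M \right)} = 1 + M$
$\left(425 + \frac{v{\left(9 \right)} + B{\left(9 \right)}}{-110 + C{\left(9 \right)}}\right)^{2} = \left(425 + \frac{2 \cdot 9 + \left(-1 + 9\right)}{-110 + \left(1 + 9\right)}\right)^{2} = \left(425 + \frac{18 + 8}{-110 + 10}\right)^{2} = \left(425 + \frac{26}{-100}\right)^{2} = \left(425 + 26 \left(- \frac{1}{100}\right)\right)^{2} = \left(425 - \frac{13}{50}\right)^{2} = \left(\frac{21237}{50}\right)^{2} = \frac{451010169}{2500}$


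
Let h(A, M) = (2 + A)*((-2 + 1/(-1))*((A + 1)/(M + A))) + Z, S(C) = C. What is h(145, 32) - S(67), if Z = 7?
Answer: -25002/59 ≈ -423.76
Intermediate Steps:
h(A, M) = 7 - 3*(1 + A)*(2 + A)/(A + M) (h(A, M) = (2 + A)*((-2 + 1/(-1))*((A + 1)/(M + A))) + 7 = (2 + A)*((-2 - 1)*((1 + A)/(A + M))) + 7 = (2 + A)*(-3*(1 + A)/(A + M)) + 7 = -3*(1 + A)*(2 + A)/(A + M) + 7 = 7 - 3*(1 + A)*(2 + A)/(A + M))
h(145, 32) - S(67) = (-6 - 3*145² - 2*145 + 7*32)/(145 + 32) - 1*67 = (-6 - 3*21025 - 290 + 224)/177 - 67 = (-6 - 63075 - 290 + 224)/177 - 67 = (1/177)*(-63147) - 67 = -21049/59 - 67 = -25002/59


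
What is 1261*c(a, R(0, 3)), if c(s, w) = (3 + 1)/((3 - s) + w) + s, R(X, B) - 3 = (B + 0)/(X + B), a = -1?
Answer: -1261/2 ≈ -630.50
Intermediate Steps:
R(X, B) = 3 + B/(B + X) (R(X, B) = 3 + (B + 0)/(X + B) = 3 + B/(B + X))
c(s, w) = s + 4/(3 + w - s) (c(s, w) = 4/(3 + w - s) + s = s + 4/(3 + w - s))
1261*c(a, R(0, 3)) = 1261*((4 - 1*(-1)² + 3*(-1) - (3*0 + 4*3)/(3 + 0))/(3 + (3*0 + 4*3)/(3 + 0) - 1*(-1))) = 1261*((4 - 1*1 - 3 - (0 + 12)/3)/(3 + (0 + 12)/3 + 1)) = 1261*((4 - 1 - 3 - 12/3)/(3 + (⅓)*12 + 1)) = 1261*((4 - 1 - 3 - 1*4)/(3 + 4 + 1)) = 1261*((4 - 1 - 3 - 4)/8) = 1261*((⅛)*(-4)) = 1261*(-½) = -1261/2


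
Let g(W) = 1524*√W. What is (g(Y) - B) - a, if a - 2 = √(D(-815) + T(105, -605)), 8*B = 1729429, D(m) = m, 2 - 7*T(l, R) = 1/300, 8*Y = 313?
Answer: -1729445/8 + 381*√626 - I*√35928921/210 ≈ -2.0665e+5 - 28.543*I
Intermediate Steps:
Y = 313/8 (Y = (⅛)*313 = 313/8 ≈ 39.125)
T(l, R) = 599/2100 (T(l, R) = 2/7 - ⅐/300 = 2/7 - ⅐*1/300 = 2/7 - 1/2100 = 599/2100)
B = 1729429/8 (B = (⅛)*1729429 = 1729429/8 ≈ 2.1618e+5)
a = 2 + I*√35928921/210 (a = 2 + √(-815 + 599/2100) = 2 + √(-1710901/2100) = 2 + I*√35928921/210 ≈ 2.0 + 28.543*I)
(g(Y) - B) - a = (1524*√(313/8) - 1*1729429/8) - (2 + I*√35928921/210) = (1524*(√626/4) - 1729429/8) + (-2 - I*√35928921/210) = (381*√626 - 1729429/8) + (-2 - I*√35928921/210) = (-1729429/8 + 381*√626) + (-2 - I*√35928921/210) = -1729445/8 + 381*√626 - I*√35928921/210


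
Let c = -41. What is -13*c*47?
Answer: 25051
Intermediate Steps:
-13*c*47 = -13*(-41)*47 = 533*47 = 25051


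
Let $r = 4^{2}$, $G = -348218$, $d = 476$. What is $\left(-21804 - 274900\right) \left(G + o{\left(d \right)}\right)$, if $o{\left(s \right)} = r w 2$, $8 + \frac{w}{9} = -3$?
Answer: $104257631744$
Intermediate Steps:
$w = -99$ ($w = -72 + 9 \left(-3\right) = -72 - 27 = -99$)
$r = 16$
$o{\left(s \right)} = -3168$ ($o{\left(s \right)} = 16 \left(-99\right) 2 = \left(-1584\right) 2 = -3168$)
$\left(-21804 - 274900\right) \left(G + o{\left(d \right)}\right) = \left(-21804 - 274900\right) \left(-348218 - 3168\right) = \left(-296704\right) \left(-351386\right) = 104257631744$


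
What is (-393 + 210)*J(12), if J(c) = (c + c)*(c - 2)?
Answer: -43920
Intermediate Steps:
J(c) = 2*c*(-2 + c) (J(c) = (2*c)*(-2 + c) = 2*c*(-2 + c))
(-393 + 210)*J(12) = (-393 + 210)*(2*12*(-2 + 12)) = -366*12*10 = -183*240 = -43920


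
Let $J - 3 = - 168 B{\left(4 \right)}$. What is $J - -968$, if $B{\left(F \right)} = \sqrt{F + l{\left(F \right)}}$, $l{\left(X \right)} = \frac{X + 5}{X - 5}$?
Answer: $971 - 168 i \sqrt{5} \approx 971.0 - 375.66 i$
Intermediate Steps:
$l{\left(X \right)} = \frac{5 + X}{-5 + X}$
$B{\left(F \right)} = \sqrt{F + \frac{5 + F}{-5 + F}}$
$J = 3 - 168 i \sqrt{5}$ ($J = 3 - 168 \sqrt{\frac{5 + 4 + 4 \left(-5 + 4\right)}{-5 + 4}} = 3 - 168 \sqrt{\frac{5 + 4 + 4 \left(-1\right)}{-1}} = 3 - 168 \sqrt{- (5 + 4 - 4)} = 3 - 168 \sqrt{\left(-1\right) 5} = 3 - 168 \sqrt{-5} = 3 - 168 i \sqrt{5} \approx 3.0 - 375.66 i$)
$J - -968 = \left(3 - 168 i \sqrt{5}\right) - -968 = \left(3 - 168 i \sqrt{5}\right) + 968 = 971 - 168 i \sqrt{5}$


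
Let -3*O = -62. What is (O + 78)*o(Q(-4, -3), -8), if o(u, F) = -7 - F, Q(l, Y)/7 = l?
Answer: 296/3 ≈ 98.667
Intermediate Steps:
O = 62/3 (O = -⅓*(-62) = 62/3 ≈ 20.667)
Q(l, Y) = 7*l
(O + 78)*o(Q(-4, -3), -8) = (62/3 + 78)*(-7 - 1*(-8)) = 296*(-7 + 8)/3 = (296/3)*1 = 296/3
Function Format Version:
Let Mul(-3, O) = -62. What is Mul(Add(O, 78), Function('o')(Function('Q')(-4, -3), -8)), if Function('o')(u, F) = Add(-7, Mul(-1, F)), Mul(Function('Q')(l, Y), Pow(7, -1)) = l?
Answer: Rational(296, 3) ≈ 98.667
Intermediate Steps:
O = Rational(62, 3) (O = Mul(Rational(-1, 3), -62) = Rational(62, 3) ≈ 20.667)
Function('Q')(l, Y) = Mul(7, l)
Mul(Add(O, 78), Function('o')(Function('Q')(-4, -3), -8)) = Mul(Add(Rational(62, 3), 78), Add(-7, Mul(-1, -8))) = Mul(Rational(296, 3), Add(-7, 8)) = Mul(Rational(296, 3), 1) = Rational(296, 3)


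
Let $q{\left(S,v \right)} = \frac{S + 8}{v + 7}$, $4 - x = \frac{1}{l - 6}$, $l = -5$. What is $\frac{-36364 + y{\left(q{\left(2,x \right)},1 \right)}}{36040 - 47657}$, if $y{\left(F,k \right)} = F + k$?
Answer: $\frac{2218088}{708637} \approx 3.1301$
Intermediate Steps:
$x = \frac{45}{11}$ ($x = 4 - \frac{1}{-5 - 6} = 4 - \frac{1}{-11} = 4 - - \frac{1}{11} = 4 + \frac{1}{11} = \frac{45}{11} \approx 4.0909$)
$q{\left(S,v \right)} = \frac{8 + S}{7 + v}$
$\frac{-36364 + y{\left(q{\left(2,x \right)},1 \right)}}{36040 - 47657} = \frac{-36364 + \left(\frac{8 + 2}{7 + \frac{45}{11}} + 1\right)}{36040 - 47657} = \frac{-36364 + \left(\frac{1}{\frac{122}{11}} \cdot 10 + 1\right)}{-11617} = \left(-36364 + \left(\frac{11}{122} \cdot 10 + 1\right)\right) \left(- \frac{1}{11617}\right) = \left(-36364 + \left(\frac{55}{61} + 1\right)\right) \left(- \frac{1}{11617}\right) = \left(-36364 + \frac{116}{61}\right) \left(- \frac{1}{11617}\right) = \left(- \frac{2218088}{61}\right) \left(- \frac{1}{11617}\right) = \frac{2218088}{708637}$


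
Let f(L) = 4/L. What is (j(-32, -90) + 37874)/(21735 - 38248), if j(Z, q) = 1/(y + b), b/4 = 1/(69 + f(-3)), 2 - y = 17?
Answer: -114871639/50083929 ≈ -2.2936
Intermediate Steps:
y = -15 (y = 2 - 1*17 = 2 - 17 = -15)
b = 12/203 (b = 4/(69 + 4/(-3)) = 4/(69 + 4*(-⅓)) = 4/(69 - 4/3) = 4/(203/3) = 4*(3/203) = 12/203 ≈ 0.059113)
j(Z, q) = -203/3033 (j(Z, q) = 1/(-15 + 12/203) = 1/(-3033/203) = -203/3033)
(j(-32, -90) + 37874)/(21735 - 38248) = (-203/3033 + 37874)/(21735 - 38248) = (114871639/3033)/(-16513) = (114871639/3033)*(-1/16513) = -114871639/50083929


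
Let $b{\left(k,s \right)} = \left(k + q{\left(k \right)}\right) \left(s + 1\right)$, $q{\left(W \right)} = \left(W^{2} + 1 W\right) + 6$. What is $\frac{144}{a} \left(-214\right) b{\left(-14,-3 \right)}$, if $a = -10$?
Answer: $- \frac{5361984}{5} \approx -1.0724 \cdot 10^{6}$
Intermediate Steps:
$q{\left(W \right)} = 6 + W + W^{2}$ ($q{\left(W \right)} = \left(W^{2} + W\right) + 6 = \left(W + W^{2}\right) + 6 = 6 + W + W^{2}$)
$b{\left(k,s \right)} = \left(1 + s\right) \left(6 + k^{2} + 2 k\right)$ ($b{\left(k,s \right)} = \left(k + \left(6 + k + k^{2}\right)\right) \left(s + 1\right) = \left(6 + k^{2} + 2 k\right) \left(1 + s\right) = \left(1 + s\right) \left(6 + k^{2} + 2 k\right)$)
$\frac{144}{a} \left(-214\right) b{\left(-14,-3 \right)} = \frac{144}{-10} \left(-214\right) \left(6 + \left(-14\right)^{2} + 2 \left(-14\right) - -42 - 3 \left(6 - 14 + \left(-14\right)^{2}\right)\right) = 144 \left(- \frac{1}{10}\right) \left(-214\right) \left(6 + 196 - 28 + 42 - 3 \left(6 - 14 + 196\right)\right) = \left(- \frac{72}{5}\right) \left(-214\right) \left(6 + 196 - 28 + 42 - 564\right) = \frac{15408 \left(6 + 196 - 28 + 42 - 564\right)}{5} = \frac{15408}{5} \left(-348\right) = - \frac{5361984}{5}$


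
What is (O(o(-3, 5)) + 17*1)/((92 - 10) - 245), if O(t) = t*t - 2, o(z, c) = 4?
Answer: -31/163 ≈ -0.19018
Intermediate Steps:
O(t) = -2 + t**2 (O(t) = t**2 - 2 = -2 + t**2)
(O(o(-3, 5)) + 17*1)/((92 - 10) - 245) = ((-2 + 4**2) + 17*1)/((92 - 10) - 245) = ((-2 + 16) + 17)/(82 - 245) = (14 + 17)/(-163) = 31*(-1/163) = -31/163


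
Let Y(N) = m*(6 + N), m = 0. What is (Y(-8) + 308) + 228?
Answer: 536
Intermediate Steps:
Y(N) = 0 (Y(N) = 0*(6 + N) = 0)
(Y(-8) + 308) + 228 = (0 + 308) + 228 = 308 + 228 = 536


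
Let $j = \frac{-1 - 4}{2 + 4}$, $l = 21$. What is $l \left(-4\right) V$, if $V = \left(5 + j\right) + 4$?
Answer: $-686$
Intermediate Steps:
$j = - \frac{5}{6} \approx -0.83333$
$V = \frac{49}{6}$ ($V = \left(5 - \frac{5}{6}\right) + 4 = \frac{25}{6} + 4 = \frac{49}{6} \approx 8.1667$)
$l \left(-4\right) V = 21 \left(-4\right) \frac{49}{6} = \left(-84\right) \frac{49}{6} = -686$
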